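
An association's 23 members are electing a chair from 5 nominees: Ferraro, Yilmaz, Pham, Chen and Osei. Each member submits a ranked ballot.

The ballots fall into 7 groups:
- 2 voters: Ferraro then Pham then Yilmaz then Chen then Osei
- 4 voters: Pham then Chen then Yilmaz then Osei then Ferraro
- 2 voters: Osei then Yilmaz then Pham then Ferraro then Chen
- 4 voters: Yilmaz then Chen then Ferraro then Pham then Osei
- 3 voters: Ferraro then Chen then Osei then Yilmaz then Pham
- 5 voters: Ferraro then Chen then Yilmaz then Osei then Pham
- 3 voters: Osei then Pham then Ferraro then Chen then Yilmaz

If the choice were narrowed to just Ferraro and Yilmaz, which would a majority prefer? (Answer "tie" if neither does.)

Ballots ranking Ferraro above Yilmaz: 2 + 3 + 5 + 3 = 13.
Ballots ranking Yilmaz above Ferraro: 23 − 13 = 10.
Ferraro wins the head-to-head 13–10.

Ferraro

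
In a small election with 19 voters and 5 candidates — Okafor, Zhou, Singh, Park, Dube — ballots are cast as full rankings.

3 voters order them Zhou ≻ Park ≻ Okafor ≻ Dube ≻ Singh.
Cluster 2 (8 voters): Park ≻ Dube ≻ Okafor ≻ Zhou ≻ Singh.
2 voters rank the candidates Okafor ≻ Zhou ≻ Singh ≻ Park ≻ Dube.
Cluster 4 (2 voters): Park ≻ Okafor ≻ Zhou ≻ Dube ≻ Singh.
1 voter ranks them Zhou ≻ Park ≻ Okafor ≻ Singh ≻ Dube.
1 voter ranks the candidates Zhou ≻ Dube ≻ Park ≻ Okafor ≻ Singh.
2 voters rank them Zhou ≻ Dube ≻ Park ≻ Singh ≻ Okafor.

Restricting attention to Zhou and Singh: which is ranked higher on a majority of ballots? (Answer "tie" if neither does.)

Ballots ranking Zhou above Singh: 3 + 8 + 2 + 2 + 1 + 1 + 2 = 19.
Ballots ranking Singh above Zhou: 19 − 19 = 0.
Zhou wins the head-to-head 19–0.

Zhou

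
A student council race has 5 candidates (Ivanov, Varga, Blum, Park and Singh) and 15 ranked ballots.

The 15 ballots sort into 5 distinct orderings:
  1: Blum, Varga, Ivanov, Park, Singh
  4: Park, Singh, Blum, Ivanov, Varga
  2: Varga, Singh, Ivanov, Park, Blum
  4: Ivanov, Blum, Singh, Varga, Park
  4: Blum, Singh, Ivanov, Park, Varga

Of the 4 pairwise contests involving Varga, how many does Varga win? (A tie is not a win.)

0

Varga against each rival (15 voters):
Varga vs Ivanov: 3 to 12, Ivanov.
Varga–Blum: Blum 13–2.
Varga vs Park: 7 to 8, Park.
Varga vs Singh: Singh wins 12–3.
Varga beats no one; loses to Ivanov, Blum, Park, Singh — 0 pairwise wins.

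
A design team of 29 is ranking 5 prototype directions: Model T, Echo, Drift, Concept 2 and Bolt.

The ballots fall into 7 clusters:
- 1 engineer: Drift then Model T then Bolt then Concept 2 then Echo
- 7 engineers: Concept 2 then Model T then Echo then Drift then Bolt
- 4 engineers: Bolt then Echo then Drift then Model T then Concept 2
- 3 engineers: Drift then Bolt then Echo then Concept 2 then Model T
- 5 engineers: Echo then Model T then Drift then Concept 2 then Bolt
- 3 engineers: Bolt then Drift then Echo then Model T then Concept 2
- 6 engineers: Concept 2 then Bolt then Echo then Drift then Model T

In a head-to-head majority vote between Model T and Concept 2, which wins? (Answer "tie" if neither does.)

Concept 2

Ballots ranking Model T above Concept 2: 1 + 4 + 5 + 3 = 13.
Ballots ranking Concept 2 above Model T: 29 − 13 = 16.
Concept 2 wins the head-to-head 16–13.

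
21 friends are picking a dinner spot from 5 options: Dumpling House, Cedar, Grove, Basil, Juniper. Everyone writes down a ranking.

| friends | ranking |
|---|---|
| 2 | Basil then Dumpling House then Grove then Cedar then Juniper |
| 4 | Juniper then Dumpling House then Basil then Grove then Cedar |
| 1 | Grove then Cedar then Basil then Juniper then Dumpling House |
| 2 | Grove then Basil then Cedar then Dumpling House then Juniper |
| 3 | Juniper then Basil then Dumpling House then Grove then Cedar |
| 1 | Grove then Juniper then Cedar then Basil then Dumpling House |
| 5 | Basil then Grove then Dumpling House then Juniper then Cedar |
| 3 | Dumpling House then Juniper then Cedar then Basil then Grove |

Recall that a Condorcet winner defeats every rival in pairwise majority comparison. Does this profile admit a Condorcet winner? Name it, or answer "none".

none

Head-to-head results (21 friends):
Dumpling House vs Cedar: 2+4+3+5+3 = 17 for Dumpling House, 4 for Cedar — Dumpling House by 17–4.
Dumpling House vs Grove: Dumpling House preferred on 2+4+3+3 = 12 ballots; Dumpling House wins 12–9.
Dumpling House vs Basil: 4+3 = 7 for Dumpling House, 14 for Basil — Basil by 14–7.
Dumpling House vs Juniper: 2+2+5+3 = 12 for Dumpling House, 9 for Juniper — Dumpling House by 12–9.
Cedar vs Grove: Cedar preferred on 3 ballots; Grove wins 18–3.
Cedar vs Basil: Cedar is ranked higher on 1+1+3 = 5 ballots, Basil on 16. Basil wins 16–5.
Cedar vs Juniper: 2+1+2 = 5 for Cedar, 16 for Juniper — Juniper by 16–5.
Grove vs Basil: Grove preferred on 1+2+1 = 4 ballots; Basil wins 17–4.
Grove vs Juniper: 2+1+2+1+5 = 11 for Grove, 10 for Juniper — Grove by 11–10.
Basil vs Juniper: 2+1+2+5 = 10 for Basil, 11 for Juniper — Juniper by 11–10.
Every restaurant loses at least once (Dumpling House loses to Basil; Cedar loses to Dumpling House; Grove loses to Dumpling House; Basil loses to Juniper; Juniper loses to Dumpling House). The majority relation contains the cycle Dumpling House → Juniper → Basil → Dumpling House, so there is no Condorcet winner.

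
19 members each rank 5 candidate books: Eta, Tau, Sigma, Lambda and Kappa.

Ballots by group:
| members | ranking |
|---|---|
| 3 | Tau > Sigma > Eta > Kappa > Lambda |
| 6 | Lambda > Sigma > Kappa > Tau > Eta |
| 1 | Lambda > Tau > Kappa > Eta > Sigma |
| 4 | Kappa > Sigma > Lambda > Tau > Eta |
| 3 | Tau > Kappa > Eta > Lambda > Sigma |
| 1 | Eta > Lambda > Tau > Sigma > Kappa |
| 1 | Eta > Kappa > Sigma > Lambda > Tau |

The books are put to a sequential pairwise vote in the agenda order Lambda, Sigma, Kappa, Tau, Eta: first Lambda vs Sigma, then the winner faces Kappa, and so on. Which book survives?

Kappa

Round 1: Lambda vs Sigma — 11–8, Lambda advances.
Round 2: Lambda vs Kappa — 8–11, Kappa advances.
Round 3: Kappa vs Tau — 11–8, Kappa advances.
Round 4: Kappa vs Eta — 14–5, Kappa advances.
Kappa survives the agenda.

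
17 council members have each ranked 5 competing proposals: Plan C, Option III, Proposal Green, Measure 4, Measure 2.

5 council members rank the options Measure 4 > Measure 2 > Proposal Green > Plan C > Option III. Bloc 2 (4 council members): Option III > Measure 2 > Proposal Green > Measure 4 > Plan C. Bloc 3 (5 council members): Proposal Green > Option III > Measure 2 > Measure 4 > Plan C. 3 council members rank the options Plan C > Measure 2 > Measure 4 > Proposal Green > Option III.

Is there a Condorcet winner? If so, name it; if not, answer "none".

Pairwise majorities:
Plan C vs Option III: Option III wins 9–8.
Plan C–Proposal Green: Proposal Green 14–3.
Plan C vs Measure 4: 3 for Plan C, 14 for Measure 4 — Measure 4 by 14–3.
Plan C vs Measure 2: Measure 2, 14–3.
Option III vs Proposal Green: Option III preferred on 4 ballots; Proposal Green wins 13–4.
Option III vs Measure 4: Option III, 9–8.
Option III vs Measure 2: 4+5 = 9 for Option III, 8 for Measure 2 — Option III by 9–8.
Proposal Green vs Measure 4: Proposal Green wins 9–8.
Proposal Green vs Measure 2: 5 to 12, Measure 2.
Measure 4–Measure 2: Measure 2 12–5.
Every option loses at least once (Plan C loses to Option III; Option III loses to Proposal Green; Proposal Green loses to Measure 2; Measure 4 loses to Option III; Measure 2 loses to Option III). The majority relation contains the cycle Option III beats Measure 2 beats Proposal Green beats Option III, so there is no Condorcet winner.

none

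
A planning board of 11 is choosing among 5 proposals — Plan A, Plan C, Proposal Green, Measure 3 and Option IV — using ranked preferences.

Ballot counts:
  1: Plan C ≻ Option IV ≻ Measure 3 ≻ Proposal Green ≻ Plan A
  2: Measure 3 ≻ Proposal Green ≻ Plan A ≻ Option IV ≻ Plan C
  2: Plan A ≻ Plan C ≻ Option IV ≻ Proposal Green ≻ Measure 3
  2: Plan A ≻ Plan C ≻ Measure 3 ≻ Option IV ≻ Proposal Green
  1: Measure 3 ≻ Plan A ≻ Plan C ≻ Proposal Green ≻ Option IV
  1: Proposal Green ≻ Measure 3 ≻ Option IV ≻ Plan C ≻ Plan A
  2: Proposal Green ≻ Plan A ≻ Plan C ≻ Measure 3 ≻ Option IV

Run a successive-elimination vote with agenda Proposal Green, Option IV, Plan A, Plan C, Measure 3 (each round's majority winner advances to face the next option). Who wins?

Round 1: Proposal Green vs Option IV — 6–5, Proposal Green advances.
Round 2: Proposal Green vs Plan A — 6–5, Proposal Green advances.
Round 3: Proposal Green vs Plan C — 5–6, Plan C advances.
Round 4: Plan C vs Measure 3 — 7–4, Plan C advances.
The agenda winner is Plan C.

Plan C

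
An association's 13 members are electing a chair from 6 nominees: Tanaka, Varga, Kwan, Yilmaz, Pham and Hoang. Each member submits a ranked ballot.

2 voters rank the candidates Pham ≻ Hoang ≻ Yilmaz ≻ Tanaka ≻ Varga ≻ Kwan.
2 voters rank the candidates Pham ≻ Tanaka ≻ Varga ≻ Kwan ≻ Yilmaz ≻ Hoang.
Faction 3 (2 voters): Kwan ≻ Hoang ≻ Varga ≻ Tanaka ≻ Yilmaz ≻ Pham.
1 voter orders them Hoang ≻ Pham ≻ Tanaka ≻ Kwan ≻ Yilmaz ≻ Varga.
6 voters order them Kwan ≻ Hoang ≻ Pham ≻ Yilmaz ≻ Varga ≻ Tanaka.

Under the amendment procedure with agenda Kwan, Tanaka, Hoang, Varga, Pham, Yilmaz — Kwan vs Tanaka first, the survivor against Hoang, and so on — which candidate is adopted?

Kwan

Round 1: Kwan vs Tanaka — 8–5, Kwan advances.
Round 2: Kwan vs Hoang — 10–3, Kwan advances.
Round 3: Kwan vs Varga — 9–4, Kwan advances.
Round 4: Kwan vs Pham — 8–5, Kwan advances.
Round 5: Kwan vs Yilmaz — 11–2, Kwan advances.
The agenda winner is Kwan.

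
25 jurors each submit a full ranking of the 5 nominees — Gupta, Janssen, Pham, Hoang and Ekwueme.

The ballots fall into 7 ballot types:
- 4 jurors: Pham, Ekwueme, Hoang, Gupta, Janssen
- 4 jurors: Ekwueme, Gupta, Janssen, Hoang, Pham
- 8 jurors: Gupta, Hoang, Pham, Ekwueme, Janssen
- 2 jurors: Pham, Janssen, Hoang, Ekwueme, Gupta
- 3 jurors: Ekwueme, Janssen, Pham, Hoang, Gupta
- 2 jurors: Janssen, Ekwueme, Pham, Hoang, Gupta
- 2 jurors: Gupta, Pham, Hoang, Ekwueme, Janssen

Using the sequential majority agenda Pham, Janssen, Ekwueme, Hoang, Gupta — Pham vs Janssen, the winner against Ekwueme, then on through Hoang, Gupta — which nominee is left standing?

Round 1: Pham vs Janssen — 16–9, Pham advances.
Round 2: Pham vs Ekwueme — 16–9, Pham advances.
Round 3: Pham vs Hoang — 13–12, Pham advances.
Round 4: Pham vs Gupta — 11–14, Gupta advances.
The agenda winner is Gupta.

Gupta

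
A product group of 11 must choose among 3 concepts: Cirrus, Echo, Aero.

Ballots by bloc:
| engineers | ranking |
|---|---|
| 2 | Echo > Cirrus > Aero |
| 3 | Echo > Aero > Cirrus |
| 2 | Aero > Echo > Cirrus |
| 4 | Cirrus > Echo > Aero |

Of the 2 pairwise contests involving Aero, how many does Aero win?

Aero against each rival (11 engineers):
Aero vs Cirrus: 3+2 = 5 for Aero, 6 for Cirrus — Cirrus by 6–5.
Aero–Echo: Echo 9–2.
Aero beats no one; loses to Cirrus, Echo — 0 pairwise wins.

0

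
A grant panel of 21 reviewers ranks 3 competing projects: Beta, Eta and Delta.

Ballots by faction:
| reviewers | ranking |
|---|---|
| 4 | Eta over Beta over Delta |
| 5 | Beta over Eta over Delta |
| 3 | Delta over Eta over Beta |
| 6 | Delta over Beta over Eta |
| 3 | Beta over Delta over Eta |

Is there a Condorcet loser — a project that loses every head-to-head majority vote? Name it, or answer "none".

Pairwise majorities:
Beta vs Eta: Beta is ranked higher on 5+6+3 = 14 ballots, Eta on 7. Beta wins 14–7.
Beta–Delta: Beta 12–9.
Eta vs Delta: Eta preferred on 4+5 = 9 ballots; Delta wins 12–9.
Only Eta has no wins; Eta is the Condorcet loser.

Eta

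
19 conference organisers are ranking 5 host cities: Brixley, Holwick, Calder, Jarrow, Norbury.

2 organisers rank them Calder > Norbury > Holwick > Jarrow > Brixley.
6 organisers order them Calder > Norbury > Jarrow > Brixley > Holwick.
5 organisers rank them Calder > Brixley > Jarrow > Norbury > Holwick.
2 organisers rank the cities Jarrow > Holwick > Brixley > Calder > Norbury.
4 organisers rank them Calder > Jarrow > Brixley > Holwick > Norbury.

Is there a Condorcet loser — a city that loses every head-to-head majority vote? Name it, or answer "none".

Holwick

Head-to-head results (19 organisers):
Brixley vs Holwick: 6+5+4 = 15 for Brixley, 4 for Holwick — Brixley by 15–4.
Brixley–Calder: Calder 17–2.
Brixley vs Jarrow: Brixley preferred on 5 ballots; Jarrow wins 14–5.
Brixley–Norbury: Brixley 11–8.
Holwick–Calder: Calder 17–2.
Holwick vs Jarrow: 2 to 17, Jarrow.
Holwick vs Norbury: Norbury wins 13–6.
Calder vs Jarrow: 2+6+5+4 = 17 for Calder, 2 for Jarrow — Calder by 17–2.
Calder vs Norbury: Calder, 19–0.
Jarrow vs Norbury: Jarrow, 11–8.
Holwick loses to every other city — it is the Condorcet loser.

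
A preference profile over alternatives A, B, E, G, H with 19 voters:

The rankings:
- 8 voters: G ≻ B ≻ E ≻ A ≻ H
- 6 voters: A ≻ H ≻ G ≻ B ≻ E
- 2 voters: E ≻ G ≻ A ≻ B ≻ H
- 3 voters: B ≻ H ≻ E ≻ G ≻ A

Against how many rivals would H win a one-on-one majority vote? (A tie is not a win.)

H against each rival (19 voters):
H vs A: H preferred on 3 ballots; A wins 16–3.
H vs B: H preferred on 6 ballots; B wins 13–6.
H vs E: H is ranked higher on 6+3 = 9 ballots, E on 10. E wins 10–9.
H vs G: 9 to 10, G.
H beats no one; loses to A, B, E, G — 0 pairwise wins.

0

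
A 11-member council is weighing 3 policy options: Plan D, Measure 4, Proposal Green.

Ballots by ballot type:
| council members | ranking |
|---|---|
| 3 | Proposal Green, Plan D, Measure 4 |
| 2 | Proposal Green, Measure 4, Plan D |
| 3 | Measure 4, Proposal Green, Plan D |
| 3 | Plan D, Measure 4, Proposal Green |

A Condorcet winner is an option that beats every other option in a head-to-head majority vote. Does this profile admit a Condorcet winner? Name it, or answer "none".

none

Check each pair by majority over 11 ballots:
Plan D vs Measure 4: Plan D, 6–5.
Plan D–Proposal Green: Proposal Green 8–3.
Measure 4 vs Proposal Green: Measure 4, 6–5.
No option is unbeaten: Plan D loses to Proposal Green; Measure 4 loses to Plan D; Proposal Green loses to Measure 4. In particular Plan D > Measure 4 > Proposal Green > Plan D is a majority cycle — no Condorcet winner exists.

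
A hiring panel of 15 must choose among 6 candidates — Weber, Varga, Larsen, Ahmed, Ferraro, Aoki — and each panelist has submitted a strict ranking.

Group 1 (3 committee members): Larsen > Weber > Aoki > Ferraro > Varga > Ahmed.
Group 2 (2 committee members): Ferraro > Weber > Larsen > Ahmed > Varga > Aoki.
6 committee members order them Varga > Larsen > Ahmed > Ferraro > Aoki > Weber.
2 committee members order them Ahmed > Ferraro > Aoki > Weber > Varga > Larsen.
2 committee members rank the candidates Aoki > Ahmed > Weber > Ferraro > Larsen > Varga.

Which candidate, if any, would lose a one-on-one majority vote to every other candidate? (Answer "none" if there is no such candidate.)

Head-to-head results (15 committee members):
Weber vs Varga: Weber wins 9–6.
Weber vs Larsen: Weber is ranked higher on 2+2+2 = 6 ballots, Larsen on 9. Larsen wins 9–6.
Weber vs Ahmed: Ahmed wins 10–5.
Weber vs Ferraro: 3+2 = 5 for Weber, 10 for Ferraro — Ferraro by 10–5.
Weber vs Aoki: 5 to 10, Aoki.
Varga vs Larsen: 6+2 = 8 for Varga, 7 for Larsen — Varga by 8–7.
Varga vs Ahmed: 9 to 6, Varga.
Varga vs Ferraro: Ferraro, 9–6.
Varga vs Aoki: Varga wins 8–7.
Larsen vs Ahmed: Larsen is ranked higher on 3+2+6 = 11 ballots, Ahmed on 4. Larsen wins 11–4.
Larsen vs Ferraro: Larsen, 9–6.
Larsen vs Aoki: Larsen, 11–4.
Ahmed–Ferraro: Ahmed 10–5.
Ahmed–Aoki: Ahmed 10–5.
Ferraro vs Aoki: Ferraro wins 10–5.
Each candidate has at least one pairwise win (Weber beats Varga; Varga beats Larsen; Larsen beats Weber; Ahmed beats Weber; Ferraro beats Weber; Aoki beats Weber) — no Condorcet loser.

none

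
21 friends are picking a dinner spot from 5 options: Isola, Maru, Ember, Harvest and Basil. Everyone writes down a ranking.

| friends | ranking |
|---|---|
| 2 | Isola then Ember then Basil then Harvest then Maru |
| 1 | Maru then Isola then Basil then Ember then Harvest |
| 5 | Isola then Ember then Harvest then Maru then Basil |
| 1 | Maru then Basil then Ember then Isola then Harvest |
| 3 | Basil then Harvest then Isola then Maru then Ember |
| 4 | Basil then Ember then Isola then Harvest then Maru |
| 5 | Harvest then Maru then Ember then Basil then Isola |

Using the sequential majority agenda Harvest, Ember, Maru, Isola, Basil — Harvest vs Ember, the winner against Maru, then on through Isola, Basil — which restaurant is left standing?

Round 1: Harvest vs Ember — 8–13, Ember advances.
Round 2: Ember vs Maru — 11–10, Ember advances.
Round 3: Ember vs Isola — 10–11, Isola advances.
Round 4: Isola vs Basil — 8–13, Basil advances.
The agenda winner is Basil.

Basil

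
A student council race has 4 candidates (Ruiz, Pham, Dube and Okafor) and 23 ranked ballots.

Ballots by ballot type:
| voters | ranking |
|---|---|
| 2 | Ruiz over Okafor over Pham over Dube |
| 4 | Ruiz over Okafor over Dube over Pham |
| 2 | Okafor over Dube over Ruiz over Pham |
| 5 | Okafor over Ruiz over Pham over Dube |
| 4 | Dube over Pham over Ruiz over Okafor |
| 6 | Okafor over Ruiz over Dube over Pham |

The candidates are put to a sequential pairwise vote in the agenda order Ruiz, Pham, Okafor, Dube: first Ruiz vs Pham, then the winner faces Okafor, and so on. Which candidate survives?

Okafor

Round 1: Ruiz vs Pham — 19–4, Ruiz advances.
Round 2: Ruiz vs Okafor — 10–13, Okafor advances.
Round 3: Okafor vs Dube — 19–4, Okafor advances.
Okafor survives the agenda.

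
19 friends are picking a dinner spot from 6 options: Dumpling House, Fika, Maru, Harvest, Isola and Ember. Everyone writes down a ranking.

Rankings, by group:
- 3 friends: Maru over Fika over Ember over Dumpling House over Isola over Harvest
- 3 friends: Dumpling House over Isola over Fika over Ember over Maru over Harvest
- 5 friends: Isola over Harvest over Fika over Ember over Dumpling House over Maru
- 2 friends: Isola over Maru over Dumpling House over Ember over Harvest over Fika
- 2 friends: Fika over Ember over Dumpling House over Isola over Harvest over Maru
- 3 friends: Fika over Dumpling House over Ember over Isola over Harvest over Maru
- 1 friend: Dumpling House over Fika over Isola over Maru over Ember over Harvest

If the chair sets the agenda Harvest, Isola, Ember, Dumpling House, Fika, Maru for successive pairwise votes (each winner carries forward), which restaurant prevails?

Fika

Round 1: Harvest vs Isola — 0–19, Isola advances.
Round 2: Isola vs Ember — 11–8, Isola advances.
Round 3: Isola vs Dumpling House — 7–12, Dumpling House advances.
Round 4: Dumpling House vs Fika — 6–13, Fika advances.
Round 5: Fika vs Maru — 14–5, Fika advances.
The agenda winner is Fika.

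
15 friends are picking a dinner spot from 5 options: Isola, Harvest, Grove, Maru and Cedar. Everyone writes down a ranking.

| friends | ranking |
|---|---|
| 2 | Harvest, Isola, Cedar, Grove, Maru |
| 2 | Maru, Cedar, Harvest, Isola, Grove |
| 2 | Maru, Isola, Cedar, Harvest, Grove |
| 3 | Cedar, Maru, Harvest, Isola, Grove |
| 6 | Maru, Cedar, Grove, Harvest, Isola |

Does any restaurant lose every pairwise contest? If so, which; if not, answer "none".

Grove

Pairwise majorities:
Isola vs Harvest: Isola preferred on 2 ballots; Harvest wins 13–2.
Isola vs Grove: Isola preferred on 2+2+2+3 = 9 ballots; Isola wins 9–6.
Isola–Maru: Maru 13–2.
Isola vs Cedar: Cedar wins 11–4.
Harvest vs Grove: 2+2+2+3 = 9 for Harvest, 6 for Grove — Harvest by 9–6.
Harvest vs Maru: 2 to 13, Maru.
Harvest–Cedar: Cedar 13–2.
Grove vs Maru: Maru, 13–2.
Grove vs Cedar: 0 to 15, Cedar.
Maru–Cedar: Maru 10–5.
Grove is beaten in every head-to-head and is the Condorcet loser.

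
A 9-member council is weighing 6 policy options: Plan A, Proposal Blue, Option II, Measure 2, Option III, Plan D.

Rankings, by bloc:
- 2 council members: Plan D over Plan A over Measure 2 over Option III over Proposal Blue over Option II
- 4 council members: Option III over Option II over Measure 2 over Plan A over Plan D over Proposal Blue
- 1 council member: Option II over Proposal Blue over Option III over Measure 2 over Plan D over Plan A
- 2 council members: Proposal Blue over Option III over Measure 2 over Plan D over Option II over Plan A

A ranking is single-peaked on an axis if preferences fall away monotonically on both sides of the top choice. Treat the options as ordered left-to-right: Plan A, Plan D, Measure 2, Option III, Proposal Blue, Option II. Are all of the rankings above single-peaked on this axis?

no

Axis positions: Plan A=1, Plan D=2, Measure 2=3, Option III=4, Proposal Blue=5, Option II=6.
Bloc 1 (peak Plan D at position 2): ranking walks positions 2-1-3-4-5-6, expanding outward from the peak — single-peaked.
Bloc 2: ranking walks positions 4-6-3-1-2-5; Option II is ranked above Proposal Blue even though Proposal Blue lies between Option II and the peak Option III on the axis — preferences dip and rise again. Not single-peaked.
Bloc 3 (peak Option II at position 6): ranking walks positions 6-5-4-3-2-1, expanding outward from the peak — single-peaked.
Bloc 4 (peak Proposal Blue at position 5): ranking walks positions 5-4-3-2-6-1, expanding outward from the peak — single-peaked.
Bloc 2 violates single-peakedness, so the profile is not single-peaked on this axis.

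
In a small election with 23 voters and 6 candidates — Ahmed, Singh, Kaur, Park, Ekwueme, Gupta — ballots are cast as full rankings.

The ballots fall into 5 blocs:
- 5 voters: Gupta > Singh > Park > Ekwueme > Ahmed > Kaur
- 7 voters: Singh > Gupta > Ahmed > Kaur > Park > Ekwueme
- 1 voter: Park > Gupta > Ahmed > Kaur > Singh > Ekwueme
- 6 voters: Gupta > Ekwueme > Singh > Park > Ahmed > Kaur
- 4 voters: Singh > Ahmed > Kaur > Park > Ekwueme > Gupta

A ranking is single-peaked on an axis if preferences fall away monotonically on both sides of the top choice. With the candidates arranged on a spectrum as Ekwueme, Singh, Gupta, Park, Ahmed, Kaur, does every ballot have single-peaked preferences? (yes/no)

no

Axis positions: Ekwueme=1, Singh=2, Gupta=3, Park=4, Ahmed=5, Kaur=6.
Bloc 1 (peak Gupta at position 3): ranking walks positions 3-2-4-1-5-6, expanding outward from the peak — single-peaked.
Bloc 2: ranking walks positions 2-3-5-6-4-1; Ahmed is ranked above Park even though Park lies between Ahmed and the peak Singh on the axis — preferences dip and rise again. Not single-peaked.
Bloc 3 (peak Park at position 4): ranking walks positions 4-3-5-6-2-1, expanding outward from the peak — single-peaked.
Bloc 4: ranking walks positions 3-1-2-4-5-6; Ekwueme is ranked above Singh even though Singh lies between Ekwueme and the peak Gupta on the axis — preferences dip and rise again. Not single-peaked.
Bloc 5: ranking walks positions 2-5-6-4-1-3; Ahmed is ranked above Gupta even though Gupta lies between Ahmed and the peak Singh on the axis — preferences dip and rise again. Not single-peaked.
Bloc 2 violates single-peakedness, so the profile is not single-peaked on this axis.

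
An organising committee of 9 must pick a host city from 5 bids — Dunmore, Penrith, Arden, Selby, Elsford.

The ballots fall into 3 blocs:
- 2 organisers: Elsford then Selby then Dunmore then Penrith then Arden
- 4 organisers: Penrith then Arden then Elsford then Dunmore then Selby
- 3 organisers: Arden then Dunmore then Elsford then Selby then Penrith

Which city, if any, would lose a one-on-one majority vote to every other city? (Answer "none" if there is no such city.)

none

Pairwise majorities:
Dunmore vs Penrith: 5 to 4, Dunmore.
Dunmore–Arden: Arden 7–2.
Dunmore–Selby: Dunmore 7–2.
Dunmore vs Elsford: Elsford, 6–3.
Penrith vs Arden: Penrith, 6–3.
Penrith–Selby: Selby 5–4.
Penrith vs Elsford: Elsford, 5–4.
Arden–Selby: Arden 7–2.
Arden vs Elsford: Arden preferred on 4+3 = 7 ballots; Arden wins 7–2.
Selby–Elsford: Elsford 9–0.
No city is winless: Dunmore beats Penrith; Penrith beats Arden; Arden beats Dunmore; Selby beats Penrith; Elsford beats Dunmore. There is no Condorcet loser.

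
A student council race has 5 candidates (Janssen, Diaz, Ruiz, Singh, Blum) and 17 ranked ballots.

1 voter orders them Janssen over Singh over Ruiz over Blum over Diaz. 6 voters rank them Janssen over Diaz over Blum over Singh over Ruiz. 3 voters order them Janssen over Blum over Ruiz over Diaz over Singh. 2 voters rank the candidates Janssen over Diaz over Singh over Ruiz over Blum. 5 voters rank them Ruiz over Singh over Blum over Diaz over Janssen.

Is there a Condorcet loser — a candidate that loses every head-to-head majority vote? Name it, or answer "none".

none

Head-to-head results (17 voters):
Janssen–Diaz: Janssen 12–5.
Janssen vs Ruiz: 12 to 5, Janssen.
Janssen vs Singh: Janssen, 12–5.
Janssen–Blum: Janssen 12–5.
Diaz vs Ruiz: Ruiz, 9–8.
Diaz vs Singh: 11 to 6, Diaz.
Diaz vs Blum: Diaz preferred on 6+2 = 8 ballots; Blum wins 9–8.
Ruiz vs Singh: 8 to 9, Singh.
Ruiz vs Blum: Blum, 9–8.
Singh–Blum: Blum 9–8.
Every candidate wins at least one matchup (Janssen beats Diaz; Diaz beats Singh; Ruiz beats Diaz; Singh beats Ruiz; Blum beats Diaz), so there is no Condorcet loser.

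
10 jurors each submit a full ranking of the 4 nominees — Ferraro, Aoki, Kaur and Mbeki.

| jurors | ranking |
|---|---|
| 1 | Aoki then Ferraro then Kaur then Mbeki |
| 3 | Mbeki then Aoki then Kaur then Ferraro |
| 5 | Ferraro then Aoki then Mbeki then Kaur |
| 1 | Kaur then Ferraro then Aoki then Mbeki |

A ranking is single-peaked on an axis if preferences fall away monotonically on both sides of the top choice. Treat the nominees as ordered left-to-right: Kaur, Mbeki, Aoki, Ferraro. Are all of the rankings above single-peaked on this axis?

no

Axis positions: Kaur=1, Mbeki=2, Aoki=3, Ferraro=4.
Group 1: ranking walks positions 3-4-1-2; Kaur is ranked above Mbeki even though Mbeki lies between Kaur and the peak Aoki on the axis — preferences dip and rise again. Not single-peaked.
Group 2 (peak Mbeki at position 2): ranking walks positions 2-3-1-4, expanding outward from the peak — single-peaked.
Group 3 (peak Ferraro at position 4): ranking walks positions 4-3-2-1, expanding outward from the peak — single-peaked.
Group 4: ranking walks positions 1-4-3-2; Ferraro is ranked above Mbeki even though Mbeki lies between Ferraro and the peak Kaur on the axis — preferences dip and rise again. Not single-peaked.
Group 1 violates single-peakedness, so the profile is not single-peaked on this axis.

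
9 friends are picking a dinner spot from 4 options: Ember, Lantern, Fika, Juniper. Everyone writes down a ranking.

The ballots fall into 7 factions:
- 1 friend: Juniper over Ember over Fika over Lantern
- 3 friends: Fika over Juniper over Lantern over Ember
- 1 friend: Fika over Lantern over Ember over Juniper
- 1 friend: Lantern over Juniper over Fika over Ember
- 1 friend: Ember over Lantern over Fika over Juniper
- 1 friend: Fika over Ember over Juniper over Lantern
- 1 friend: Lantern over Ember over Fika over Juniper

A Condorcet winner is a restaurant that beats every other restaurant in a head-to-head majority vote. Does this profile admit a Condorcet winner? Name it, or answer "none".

Check each pair by majority over 9 ballots:
Ember vs Lantern: Lantern, 6–3.
Ember vs Fika: Fika wins 6–3.
Ember vs Juniper: Juniper, 5–4.
Lantern vs Fika: Fika wins 6–3.
Lantern vs Juniper: Juniper wins 5–4.
Fika–Juniper: Fika 7–2.
Fika defeats every rival head-to-head and is the Condorcet winner.

Fika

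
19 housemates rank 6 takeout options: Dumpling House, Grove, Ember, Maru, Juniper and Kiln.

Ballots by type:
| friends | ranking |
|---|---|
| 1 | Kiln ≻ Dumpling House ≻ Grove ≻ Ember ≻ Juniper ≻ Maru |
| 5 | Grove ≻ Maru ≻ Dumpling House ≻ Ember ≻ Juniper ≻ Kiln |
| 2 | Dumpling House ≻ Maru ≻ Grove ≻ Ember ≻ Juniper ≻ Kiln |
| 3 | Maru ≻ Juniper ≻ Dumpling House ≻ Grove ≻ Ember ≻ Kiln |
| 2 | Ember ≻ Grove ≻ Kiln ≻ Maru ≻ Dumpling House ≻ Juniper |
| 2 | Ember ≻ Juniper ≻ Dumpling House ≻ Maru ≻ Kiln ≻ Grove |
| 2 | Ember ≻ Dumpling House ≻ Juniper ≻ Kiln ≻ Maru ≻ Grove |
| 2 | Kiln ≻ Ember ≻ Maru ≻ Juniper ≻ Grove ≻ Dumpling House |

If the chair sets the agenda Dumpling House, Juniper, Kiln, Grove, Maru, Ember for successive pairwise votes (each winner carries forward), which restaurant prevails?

Maru

Round 1: Dumpling House vs Juniper — 12–7, Dumpling House advances.
Round 2: Dumpling House vs Kiln — 14–5, Dumpling House advances.
Round 3: Dumpling House vs Grove — 10–9, Dumpling House advances.
Round 4: Dumpling House vs Maru — 7–12, Maru advances.
Round 5: Maru vs Ember — 10–9, Maru advances.
The agenda winner is Maru.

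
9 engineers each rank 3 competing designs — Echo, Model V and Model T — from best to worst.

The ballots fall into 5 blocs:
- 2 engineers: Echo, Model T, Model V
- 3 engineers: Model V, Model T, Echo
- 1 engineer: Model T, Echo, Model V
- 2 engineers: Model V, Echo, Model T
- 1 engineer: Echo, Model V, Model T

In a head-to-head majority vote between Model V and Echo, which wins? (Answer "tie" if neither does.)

Ballots ranking Model V above Echo: 3 + 2 = 5.
Ballots ranking Echo above Model V: 9 − 5 = 4.
Model V wins the head-to-head 5–4.

Model V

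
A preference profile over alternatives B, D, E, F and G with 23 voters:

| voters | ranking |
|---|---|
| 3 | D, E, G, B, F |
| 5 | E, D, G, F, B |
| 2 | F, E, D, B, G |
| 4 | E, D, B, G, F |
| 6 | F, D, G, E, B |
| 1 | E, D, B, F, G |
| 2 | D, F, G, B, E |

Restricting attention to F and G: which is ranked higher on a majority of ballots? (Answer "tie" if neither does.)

Ballots ranking F above G: 2 + 6 + 1 + 2 = 11.
Ballots ranking G above F: 23 − 11 = 12.
G wins the head-to-head 12–11.

G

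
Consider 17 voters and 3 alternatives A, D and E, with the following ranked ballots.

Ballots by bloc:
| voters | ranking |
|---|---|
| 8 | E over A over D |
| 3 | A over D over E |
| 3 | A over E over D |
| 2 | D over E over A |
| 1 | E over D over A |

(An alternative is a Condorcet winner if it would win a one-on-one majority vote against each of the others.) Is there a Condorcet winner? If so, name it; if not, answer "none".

E

Check each pair by majority over 17 ballots:
A–D: A 14–3.
A vs E: E, 11–6.
D vs E: E, 12–5.
E wins every pairwise contest, so E is the Condorcet winner.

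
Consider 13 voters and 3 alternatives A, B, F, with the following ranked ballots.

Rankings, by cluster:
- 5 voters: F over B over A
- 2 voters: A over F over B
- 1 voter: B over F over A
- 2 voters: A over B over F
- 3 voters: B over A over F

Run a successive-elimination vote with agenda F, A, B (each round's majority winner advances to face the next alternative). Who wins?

B

Round 1: F vs A — 6–7, A advances.
Round 2: A vs B — 4–9, B advances.
The agenda winner is B.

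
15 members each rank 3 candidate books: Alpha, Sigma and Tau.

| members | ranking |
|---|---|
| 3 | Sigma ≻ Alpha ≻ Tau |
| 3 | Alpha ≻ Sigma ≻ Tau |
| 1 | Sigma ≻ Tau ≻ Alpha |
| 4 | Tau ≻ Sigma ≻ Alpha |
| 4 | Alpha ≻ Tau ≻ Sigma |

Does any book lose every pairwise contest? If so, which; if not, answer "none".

Head-to-head results (15 members):
Alpha vs Sigma: 3+4 = 7 for Alpha, 8 for Sigma — Sigma by 8–7.
Alpha vs Tau: 3+3+4 = 10 for Alpha, 5 for Tau — Alpha by 10–5.
Sigma–Tau: Tau 8–7.
Each book has at least one pairwise win (Alpha beats Tau; Sigma beats Alpha; Tau beats Sigma) — no Condorcet loser.

none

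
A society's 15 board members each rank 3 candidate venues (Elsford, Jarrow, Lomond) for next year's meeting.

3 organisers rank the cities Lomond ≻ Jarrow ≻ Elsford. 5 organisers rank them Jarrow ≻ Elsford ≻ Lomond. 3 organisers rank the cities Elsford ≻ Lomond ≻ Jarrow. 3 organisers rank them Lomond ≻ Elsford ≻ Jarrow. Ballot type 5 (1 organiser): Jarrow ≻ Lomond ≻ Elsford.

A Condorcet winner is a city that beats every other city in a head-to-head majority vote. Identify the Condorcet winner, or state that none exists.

none

Head-to-head results (15 organisers):
Elsford–Jarrow: Jarrow 9–6.
Elsford vs Lomond: Elsford wins 8–7.
Jarrow vs Lomond: Lomond wins 9–6.
Every city loses at least once (Elsford loses to Jarrow; Jarrow loses to Lomond; Lomond loses to Elsford). The majority relation contains the cycle Elsford > Lomond > Jarrow > Elsford, so there is no Condorcet winner.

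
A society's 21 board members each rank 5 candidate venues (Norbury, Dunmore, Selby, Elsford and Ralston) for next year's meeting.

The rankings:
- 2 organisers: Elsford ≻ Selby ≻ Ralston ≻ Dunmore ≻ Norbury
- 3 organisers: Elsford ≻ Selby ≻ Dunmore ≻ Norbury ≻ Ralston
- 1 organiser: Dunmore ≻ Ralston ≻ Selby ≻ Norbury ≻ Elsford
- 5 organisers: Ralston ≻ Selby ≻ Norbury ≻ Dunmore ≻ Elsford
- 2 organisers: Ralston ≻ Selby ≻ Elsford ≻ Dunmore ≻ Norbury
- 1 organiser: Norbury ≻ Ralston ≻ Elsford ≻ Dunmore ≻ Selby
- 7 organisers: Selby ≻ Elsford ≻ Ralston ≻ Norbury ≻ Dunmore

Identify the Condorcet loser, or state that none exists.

Dunmore

Pairwise majorities:
Norbury vs Dunmore: Norbury wins 13–8.
Norbury vs Selby: Selby, 20–1.
Norbury vs Elsford: Elsford wins 14–7.
Norbury–Ralston: Ralston 17–4.
Dunmore vs Selby: Selby, 19–2.
Dunmore vs Elsford: 1+5 = 6 for Dunmore, 15 for Elsford — Elsford by 15–6.
Dunmore vs Ralston: Dunmore is ranked higher on 3+1 = 4 ballots, Ralston on 17. Ralston wins 17–4.
Selby vs Elsford: 15 to 6, Selby.
Selby vs Ralston: Selby is ranked higher on 2+3+7 = 12 ballots, Ralston on 9. Selby wins 12–9.
Elsford–Ralston: Elsford 12–9.
Only Dunmore has no wins; Dunmore is the Condorcet loser.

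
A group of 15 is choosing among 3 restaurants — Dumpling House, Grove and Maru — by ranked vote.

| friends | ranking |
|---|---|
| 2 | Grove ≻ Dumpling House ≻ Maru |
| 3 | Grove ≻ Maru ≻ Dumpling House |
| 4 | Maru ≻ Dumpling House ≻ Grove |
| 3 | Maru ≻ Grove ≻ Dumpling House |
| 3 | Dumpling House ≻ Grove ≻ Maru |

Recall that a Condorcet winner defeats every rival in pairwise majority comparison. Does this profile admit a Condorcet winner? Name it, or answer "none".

Grove

Pairwise majorities:
Dumpling House vs Grove: 4+3 = 7 for Dumpling House, 8 for Grove — Grove by 8–7.
Dumpling House vs Maru: 5 to 10, Maru.
Grove–Maru: Grove 8–7.
Grove beats each of Dumpling House, Maru — Grove is the Condorcet winner.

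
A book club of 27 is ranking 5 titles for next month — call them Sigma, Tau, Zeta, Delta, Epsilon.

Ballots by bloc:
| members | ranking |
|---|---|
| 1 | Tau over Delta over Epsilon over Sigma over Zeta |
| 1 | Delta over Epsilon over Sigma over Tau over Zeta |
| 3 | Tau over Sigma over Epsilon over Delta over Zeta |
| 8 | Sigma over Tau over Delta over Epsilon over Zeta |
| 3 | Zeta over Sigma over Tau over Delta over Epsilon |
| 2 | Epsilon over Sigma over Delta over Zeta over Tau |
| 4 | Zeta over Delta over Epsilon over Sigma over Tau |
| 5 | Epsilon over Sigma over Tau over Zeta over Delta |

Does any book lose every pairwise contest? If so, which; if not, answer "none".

Head-to-head results (27 members):
Sigma–Tau: Sigma 23–4.
Sigma vs Zeta: Sigma wins 20–7.
Sigma–Delta: Sigma 21–6.
Sigma–Epsilon: Sigma 14–13.
Tau vs Zeta: Tau wins 18–9.
Tau vs Delta: Tau is ranked higher on 1+3+8+3+5 = 20 ballots, Delta on 7. Tau wins 20–7.
Tau vs Epsilon: 15 to 12, Tau.
Zeta vs Delta: Delta wins 15–12.
Zeta vs Epsilon: Zeta is ranked higher on 3+4 = 7 ballots, Epsilon on 20. Epsilon wins 20–7.
Delta vs Epsilon: 1+1+8+3+4 = 17 for Delta, 10 for Epsilon — Delta by 17–10.
Zeta loses to every other book — it is the Condorcet loser.

Zeta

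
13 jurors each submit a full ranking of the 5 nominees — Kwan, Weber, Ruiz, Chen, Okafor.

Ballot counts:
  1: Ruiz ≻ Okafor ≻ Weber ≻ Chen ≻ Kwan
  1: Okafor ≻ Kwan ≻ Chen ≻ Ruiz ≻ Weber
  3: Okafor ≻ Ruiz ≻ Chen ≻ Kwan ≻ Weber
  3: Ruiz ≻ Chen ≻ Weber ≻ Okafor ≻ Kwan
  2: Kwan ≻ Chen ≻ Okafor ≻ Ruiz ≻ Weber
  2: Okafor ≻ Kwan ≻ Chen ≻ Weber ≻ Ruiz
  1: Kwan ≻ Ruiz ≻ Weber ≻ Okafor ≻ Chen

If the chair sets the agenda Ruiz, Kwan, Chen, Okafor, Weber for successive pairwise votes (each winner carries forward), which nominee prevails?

Round 1: Ruiz vs Kwan — 7–6, Ruiz advances.
Round 2: Ruiz vs Chen — 8–5, Ruiz advances.
Round 3: Ruiz vs Okafor — 5–8, Okafor advances.
Round 4: Okafor vs Weber — 9–4, Okafor advances.
The agenda winner is Okafor.

Okafor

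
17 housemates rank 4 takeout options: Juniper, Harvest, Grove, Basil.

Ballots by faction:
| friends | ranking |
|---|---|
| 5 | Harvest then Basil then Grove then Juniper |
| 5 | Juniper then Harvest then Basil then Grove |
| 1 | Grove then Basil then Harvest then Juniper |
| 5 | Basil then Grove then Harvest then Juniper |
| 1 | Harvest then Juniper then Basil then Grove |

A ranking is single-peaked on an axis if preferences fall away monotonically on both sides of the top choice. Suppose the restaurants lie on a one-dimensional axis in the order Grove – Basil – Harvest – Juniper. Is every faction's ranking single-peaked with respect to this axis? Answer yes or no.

Axis positions: Grove=1, Basil=2, Harvest=3, Juniper=4.
Faction 1 (peak Harvest at position 3): ranking walks positions 3-2-1-4, expanding outward from the peak — single-peaked.
Faction 2 (peak Juniper at position 4): ranking walks positions 4-3-2-1, expanding outward from the peak — single-peaked.
Faction 3 (peak Grove at position 1): ranking walks positions 1-2-3-4, expanding outward from the peak — single-peaked.
Faction 4 (peak Basil at position 2): ranking walks positions 2-1-3-4, expanding outward from the peak — single-peaked.
Faction 5 (peak Harvest at position 3): ranking walks positions 3-4-2-1, expanding outward from the peak — single-peaked.
Every ranking is single-peaked on this axis.

yes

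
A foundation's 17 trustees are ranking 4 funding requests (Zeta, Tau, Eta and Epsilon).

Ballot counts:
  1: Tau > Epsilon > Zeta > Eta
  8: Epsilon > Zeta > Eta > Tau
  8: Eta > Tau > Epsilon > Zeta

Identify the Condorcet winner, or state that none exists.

Pairwise majorities:
Zeta vs Tau: Tau wins 9–8.
Zeta–Eta: Zeta 9–8.
Zeta vs Epsilon: Epsilon, 17–0.
Tau vs Eta: Eta, 16–1.
Tau vs Epsilon: Tau, 9–8.
Eta vs Epsilon: Epsilon wins 9–8.
Every project loses at least once (Zeta loses to Tau; Tau loses to Eta; Eta loses to Zeta; Epsilon loses to Tau). The majority relation contains the cycle Zeta beats Eta beats Tau beats Zeta, so there is no Condorcet winner.

none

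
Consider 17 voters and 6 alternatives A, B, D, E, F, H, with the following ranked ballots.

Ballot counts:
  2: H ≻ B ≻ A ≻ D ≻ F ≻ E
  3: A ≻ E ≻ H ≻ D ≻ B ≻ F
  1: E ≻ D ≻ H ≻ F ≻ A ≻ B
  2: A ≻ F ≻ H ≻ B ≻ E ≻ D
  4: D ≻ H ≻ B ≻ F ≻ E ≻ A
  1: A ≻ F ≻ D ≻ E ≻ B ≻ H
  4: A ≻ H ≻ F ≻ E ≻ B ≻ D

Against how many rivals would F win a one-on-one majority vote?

F against each rival (17 voters):
F vs A: A wins 12–5.
F vs B: 1+2+1+4 = 8 for F, 9 for B — B by 9–8.
F vs D: 7 to 10, D.
F vs E: F wins 13–4.
F vs H: H wins 14–3.
F beats E; loses to A, B, D, H — 1 pairwise win.

1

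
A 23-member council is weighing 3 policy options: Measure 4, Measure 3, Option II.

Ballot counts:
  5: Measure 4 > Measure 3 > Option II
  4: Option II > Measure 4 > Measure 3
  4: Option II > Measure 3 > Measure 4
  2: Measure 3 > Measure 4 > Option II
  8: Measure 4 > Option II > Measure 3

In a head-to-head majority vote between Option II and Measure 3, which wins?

Option II

Ballots ranking Option II above Measure 3: 4 + 4 + 8 = 16.
Ballots ranking Measure 3 above Option II: 23 − 16 = 7.
Option II wins the head-to-head 16–7.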